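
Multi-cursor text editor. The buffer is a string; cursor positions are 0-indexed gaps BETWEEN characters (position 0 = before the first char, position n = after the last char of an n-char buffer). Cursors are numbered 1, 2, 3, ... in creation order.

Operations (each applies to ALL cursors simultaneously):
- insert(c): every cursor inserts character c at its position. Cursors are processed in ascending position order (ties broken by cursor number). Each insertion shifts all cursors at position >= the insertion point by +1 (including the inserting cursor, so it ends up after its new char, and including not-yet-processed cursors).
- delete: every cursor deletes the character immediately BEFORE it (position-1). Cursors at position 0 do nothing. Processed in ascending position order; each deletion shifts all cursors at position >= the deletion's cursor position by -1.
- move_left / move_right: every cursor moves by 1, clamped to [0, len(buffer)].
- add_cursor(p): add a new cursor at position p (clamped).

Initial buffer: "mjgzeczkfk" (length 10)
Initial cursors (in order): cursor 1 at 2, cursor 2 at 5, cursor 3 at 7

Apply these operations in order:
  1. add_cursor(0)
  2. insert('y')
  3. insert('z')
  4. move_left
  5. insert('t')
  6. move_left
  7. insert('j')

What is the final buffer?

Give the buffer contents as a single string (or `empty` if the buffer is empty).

After op 1 (add_cursor(0)): buffer="mjgzeczkfk" (len 10), cursors c4@0 c1@2 c2@5 c3@7, authorship ..........
After op 2 (insert('y')): buffer="ymjygzeyczykfk" (len 14), cursors c4@1 c1@4 c2@8 c3@11, authorship 4..1...2..3...
After op 3 (insert('z')): buffer="yzmjyzgzeyzczyzkfk" (len 18), cursors c4@2 c1@6 c2@11 c3@15, authorship 44..11...22..33...
After op 4 (move_left): buffer="yzmjyzgzeyzczyzkfk" (len 18), cursors c4@1 c1@5 c2@10 c3@14, authorship 44..11...22..33...
After op 5 (insert('t')): buffer="ytzmjytzgzeytzczytzkfk" (len 22), cursors c4@2 c1@7 c2@13 c3@18, authorship 444..111...222..333...
After op 6 (move_left): buffer="ytzmjytzgzeytzczytzkfk" (len 22), cursors c4@1 c1@6 c2@12 c3@17, authorship 444..111...222..333...
After op 7 (insert('j')): buffer="yjtzmjyjtzgzeyjtzczyjtzkfk" (len 26), cursors c4@2 c1@8 c2@15 c3@21, authorship 4444..1111...2222..3333...

Answer: yjtzmjyjtzgzeyjtzczyjtzkfk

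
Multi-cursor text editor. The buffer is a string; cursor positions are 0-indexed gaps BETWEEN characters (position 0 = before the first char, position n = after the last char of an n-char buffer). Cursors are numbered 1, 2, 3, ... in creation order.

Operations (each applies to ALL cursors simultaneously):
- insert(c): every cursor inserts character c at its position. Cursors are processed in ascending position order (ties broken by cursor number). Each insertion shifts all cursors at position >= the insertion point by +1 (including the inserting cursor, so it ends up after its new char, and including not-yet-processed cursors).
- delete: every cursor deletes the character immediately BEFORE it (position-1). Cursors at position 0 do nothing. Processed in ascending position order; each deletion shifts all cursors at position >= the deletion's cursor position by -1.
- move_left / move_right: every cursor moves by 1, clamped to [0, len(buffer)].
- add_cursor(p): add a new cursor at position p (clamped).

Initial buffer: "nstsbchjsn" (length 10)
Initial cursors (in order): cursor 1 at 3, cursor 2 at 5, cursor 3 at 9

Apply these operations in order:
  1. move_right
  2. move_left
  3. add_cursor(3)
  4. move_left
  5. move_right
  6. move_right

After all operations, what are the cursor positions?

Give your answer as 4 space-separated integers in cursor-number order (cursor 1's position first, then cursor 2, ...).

After op 1 (move_right): buffer="nstsbchjsn" (len 10), cursors c1@4 c2@6 c3@10, authorship ..........
After op 2 (move_left): buffer="nstsbchjsn" (len 10), cursors c1@3 c2@5 c3@9, authorship ..........
After op 3 (add_cursor(3)): buffer="nstsbchjsn" (len 10), cursors c1@3 c4@3 c2@5 c3@9, authorship ..........
After op 4 (move_left): buffer="nstsbchjsn" (len 10), cursors c1@2 c4@2 c2@4 c3@8, authorship ..........
After op 5 (move_right): buffer="nstsbchjsn" (len 10), cursors c1@3 c4@3 c2@5 c3@9, authorship ..........
After op 6 (move_right): buffer="nstsbchjsn" (len 10), cursors c1@4 c4@4 c2@6 c3@10, authorship ..........

Answer: 4 6 10 4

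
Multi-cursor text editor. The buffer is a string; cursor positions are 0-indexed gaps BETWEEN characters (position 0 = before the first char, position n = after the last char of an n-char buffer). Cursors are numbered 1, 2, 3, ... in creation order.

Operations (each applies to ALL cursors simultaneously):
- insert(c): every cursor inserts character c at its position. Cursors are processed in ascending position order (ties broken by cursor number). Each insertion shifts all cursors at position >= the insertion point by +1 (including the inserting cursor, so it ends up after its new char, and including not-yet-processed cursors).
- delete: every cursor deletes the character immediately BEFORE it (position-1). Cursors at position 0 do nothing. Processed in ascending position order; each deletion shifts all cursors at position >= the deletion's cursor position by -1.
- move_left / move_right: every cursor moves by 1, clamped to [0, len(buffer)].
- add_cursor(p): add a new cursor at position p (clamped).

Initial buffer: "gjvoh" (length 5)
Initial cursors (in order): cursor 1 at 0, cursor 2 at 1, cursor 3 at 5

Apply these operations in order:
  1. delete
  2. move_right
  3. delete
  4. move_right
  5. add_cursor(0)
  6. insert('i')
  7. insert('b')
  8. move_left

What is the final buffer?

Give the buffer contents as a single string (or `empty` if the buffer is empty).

Answer: ibviiibbb

Derivation:
After op 1 (delete): buffer="jvo" (len 3), cursors c1@0 c2@0 c3@3, authorship ...
After op 2 (move_right): buffer="jvo" (len 3), cursors c1@1 c2@1 c3@3, authorship ...
After op 3 (delete): buffer="v" (len 1), cursors c1@0 c2@0 c3@1, authorship .
After op 4 (move_right): buffer="v" (len 1), cursors c1@1 c2@1 c3@1, authorship .
After op 5 (add_cursor(0)): buffer="v" (len 1), cursors c4@0 c1@1 c2@1 c3@1, authorship .
After op 6 (insert('i')): buffer="iviii" (len 5), cursors c4@1 c1@5 c2@5 c3@5, authorship 4.123
After op 7 (insert('b')): buffer="ibviiibbb" (len 9), cursors c4@2 c1@9 c2@9 c3@9, authorship 44.123123
After op 8 (move_left): buffer="ibviiibbb" (len 9), cursors c4@1 c1@8 c2@8 c3@8, authorship 44.123123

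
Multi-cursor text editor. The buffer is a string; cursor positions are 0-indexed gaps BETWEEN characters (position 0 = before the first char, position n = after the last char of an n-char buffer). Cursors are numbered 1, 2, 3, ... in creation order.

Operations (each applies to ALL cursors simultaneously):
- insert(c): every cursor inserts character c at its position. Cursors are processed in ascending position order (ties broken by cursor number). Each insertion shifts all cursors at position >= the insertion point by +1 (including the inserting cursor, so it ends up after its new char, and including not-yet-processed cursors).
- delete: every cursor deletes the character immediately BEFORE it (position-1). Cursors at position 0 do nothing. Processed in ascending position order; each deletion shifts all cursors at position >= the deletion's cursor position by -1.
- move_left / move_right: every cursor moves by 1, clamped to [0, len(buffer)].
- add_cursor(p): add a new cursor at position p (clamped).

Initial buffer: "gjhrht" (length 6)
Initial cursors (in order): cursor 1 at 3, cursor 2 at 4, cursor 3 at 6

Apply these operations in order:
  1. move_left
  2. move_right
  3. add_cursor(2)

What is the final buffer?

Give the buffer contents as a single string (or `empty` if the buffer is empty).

After op 1 (move_left): buffer="gjhrht" (len 6), cursors c1@2 c2@3 c3@5, authorship ......
After op 2 (move_right): buffer="gjhrht" (len 6), cursors c1@3 c2@4 c3@6, authorship ......
After op 3 (add_cursor(2)): buffer="gjhrht" (len 6), cursors c4@2 c1@3 c2@4 c3@6, authorship ......

Answer: gjhrht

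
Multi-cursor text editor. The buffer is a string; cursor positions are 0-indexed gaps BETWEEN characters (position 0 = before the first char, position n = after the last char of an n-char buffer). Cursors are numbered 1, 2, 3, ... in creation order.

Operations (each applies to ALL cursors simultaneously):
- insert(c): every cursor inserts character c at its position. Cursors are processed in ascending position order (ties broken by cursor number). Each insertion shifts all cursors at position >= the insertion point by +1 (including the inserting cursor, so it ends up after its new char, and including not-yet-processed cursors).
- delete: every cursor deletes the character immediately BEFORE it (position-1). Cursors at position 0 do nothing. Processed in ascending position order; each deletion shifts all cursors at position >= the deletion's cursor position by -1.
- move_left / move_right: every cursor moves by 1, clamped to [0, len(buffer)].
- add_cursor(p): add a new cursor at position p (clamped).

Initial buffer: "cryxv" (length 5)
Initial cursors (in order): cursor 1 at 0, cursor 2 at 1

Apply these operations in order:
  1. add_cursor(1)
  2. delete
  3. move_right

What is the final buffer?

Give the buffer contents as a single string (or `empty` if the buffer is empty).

After op 1 (add_cursor(1)): buffer="cryxv" (len 5), cursors c1@0 c2@1 c3@1, authorship .....
After op 2 (delete): buffer="ryxv" (len 4), cursors c1@0 c2@0 c3@0, authorship ....
After op 3 (move_right): buffer="ryxv" (len 4), cursors c1@1 c2@1 c3@1, authorship ....

Answer: ryxv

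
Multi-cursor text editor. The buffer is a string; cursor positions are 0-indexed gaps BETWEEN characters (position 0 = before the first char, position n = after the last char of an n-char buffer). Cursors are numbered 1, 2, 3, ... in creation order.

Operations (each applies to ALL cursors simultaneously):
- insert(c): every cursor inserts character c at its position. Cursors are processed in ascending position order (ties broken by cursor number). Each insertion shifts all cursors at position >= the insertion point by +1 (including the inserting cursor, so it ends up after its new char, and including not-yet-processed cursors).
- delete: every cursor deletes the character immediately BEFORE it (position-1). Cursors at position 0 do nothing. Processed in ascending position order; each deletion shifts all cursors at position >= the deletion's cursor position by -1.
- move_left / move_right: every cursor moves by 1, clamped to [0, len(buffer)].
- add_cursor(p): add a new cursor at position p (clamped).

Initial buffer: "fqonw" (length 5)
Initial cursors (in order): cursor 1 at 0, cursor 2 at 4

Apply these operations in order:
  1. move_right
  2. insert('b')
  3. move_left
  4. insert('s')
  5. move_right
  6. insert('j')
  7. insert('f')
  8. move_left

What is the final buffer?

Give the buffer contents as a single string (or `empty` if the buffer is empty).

Answer: fsbjfqonwsbjf

Derivation:
After op 1 (move_right): buffer="fqonw" (len 5), cursors c1@1 c2@5, authorship .....
After op 2 (insert('b')): buffer="fbqonwb" (len 7), cursors c1@2 c2@7, authorship .1....2
After op 3 (move_left): buffer="fbqonwb" (len 7), cursors c1@1 c2@6, authorship .1....2
After op 4 (insert('s')): buffer="fsbqonwsb" (len 9), cursors c1@2 c2@8, authorship .11....22
After op 5 (move_right): buffer="fsbqonwsb" (len 9), cursors c1@3 c2@9, authorship .11....22
After op 6 (insert('j')): buffer="fsbjqonwsbj" (len 11), cursors c1@4 c2@11, authorship .111....222
After op 7 (insert('f')): buffer="fsbjfqonwsbjf" (len 13), cursors c1@5 c2@13, authorship .1111....2222
After op 8 (move_left): buffer="fsbjfqonwsbjf" (len 13), cursors c1@4 c2@12, authorship .1111....2222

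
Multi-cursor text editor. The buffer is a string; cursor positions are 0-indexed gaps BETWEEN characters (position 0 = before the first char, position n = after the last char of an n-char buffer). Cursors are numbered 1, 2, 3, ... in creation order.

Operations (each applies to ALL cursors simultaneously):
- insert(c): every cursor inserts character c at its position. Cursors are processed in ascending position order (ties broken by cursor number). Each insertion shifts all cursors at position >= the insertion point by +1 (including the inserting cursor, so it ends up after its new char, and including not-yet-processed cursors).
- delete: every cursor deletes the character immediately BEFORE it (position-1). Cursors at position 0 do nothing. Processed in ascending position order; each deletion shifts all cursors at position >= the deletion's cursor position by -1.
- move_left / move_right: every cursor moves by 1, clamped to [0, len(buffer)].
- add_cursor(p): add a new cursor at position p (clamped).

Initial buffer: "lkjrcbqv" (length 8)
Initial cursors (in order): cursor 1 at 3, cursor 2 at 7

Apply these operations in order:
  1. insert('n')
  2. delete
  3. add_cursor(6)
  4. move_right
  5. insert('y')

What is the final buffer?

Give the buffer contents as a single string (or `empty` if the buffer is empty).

After op 1 (insert('n')): buffer="lkjnrcbqnv" (len 10), cursors c1@4 c2@9, authorship ...1....2.
After op 2 (delete): buffer="lkjrcbqv" (len 8), cursors c1@3 c2@7, authorship ........
After op 3 (add_cursor(6)): buffer="lkjrcbqv" (len 8), cursors c1@3 c3@6 c2@7, authorship ........
After op 4 (move_right): buffer="lkjrcbqv" (len 8), cursors c1@4 c3@7 c2@8, authorship ........
After op 5 (insert('y')): buffer="lkjrycbqyvy" (len 11), cursors c1@5 c3@9 c2@11, authorship ....1...3.2

Answer: lkjrycbqyvy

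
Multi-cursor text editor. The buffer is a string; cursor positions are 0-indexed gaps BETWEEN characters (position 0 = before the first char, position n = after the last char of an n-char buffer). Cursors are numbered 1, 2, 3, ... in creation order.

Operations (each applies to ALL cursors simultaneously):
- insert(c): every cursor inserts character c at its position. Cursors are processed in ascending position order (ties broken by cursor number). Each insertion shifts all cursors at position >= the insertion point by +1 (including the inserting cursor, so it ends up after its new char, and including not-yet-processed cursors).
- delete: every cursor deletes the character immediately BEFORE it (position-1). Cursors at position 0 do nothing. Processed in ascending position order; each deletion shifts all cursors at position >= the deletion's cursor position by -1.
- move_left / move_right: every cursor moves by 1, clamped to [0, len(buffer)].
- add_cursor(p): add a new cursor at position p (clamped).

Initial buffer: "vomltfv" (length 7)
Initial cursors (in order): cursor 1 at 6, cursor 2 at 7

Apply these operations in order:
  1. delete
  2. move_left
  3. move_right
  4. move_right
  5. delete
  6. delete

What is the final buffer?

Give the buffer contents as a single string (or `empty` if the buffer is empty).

Answer: v

Derivation:
After op 1 (delete): buffer="vomlt" (len 5), cursors c1@5 c2@5, authorship .....
After op 2 (move_left): buffer="vomlt" (len 5), cursors c1@4 c2@4, authorship .....
After op 3 (move_right): buffer="vomlt" (len 5), cursors c1@5 c2@5, authorship .....
After op 4 (move_right): buffer="vomlt" (len 5), cursors c1@5 c2@5, authorship .....
After op 5 (delete): buffer="vom" (len 3), cursors c1@3 c2@3, authorship ...
After op 6 (delete): buffer="v" (len 1), cursors c1@1 c2@1, authorship .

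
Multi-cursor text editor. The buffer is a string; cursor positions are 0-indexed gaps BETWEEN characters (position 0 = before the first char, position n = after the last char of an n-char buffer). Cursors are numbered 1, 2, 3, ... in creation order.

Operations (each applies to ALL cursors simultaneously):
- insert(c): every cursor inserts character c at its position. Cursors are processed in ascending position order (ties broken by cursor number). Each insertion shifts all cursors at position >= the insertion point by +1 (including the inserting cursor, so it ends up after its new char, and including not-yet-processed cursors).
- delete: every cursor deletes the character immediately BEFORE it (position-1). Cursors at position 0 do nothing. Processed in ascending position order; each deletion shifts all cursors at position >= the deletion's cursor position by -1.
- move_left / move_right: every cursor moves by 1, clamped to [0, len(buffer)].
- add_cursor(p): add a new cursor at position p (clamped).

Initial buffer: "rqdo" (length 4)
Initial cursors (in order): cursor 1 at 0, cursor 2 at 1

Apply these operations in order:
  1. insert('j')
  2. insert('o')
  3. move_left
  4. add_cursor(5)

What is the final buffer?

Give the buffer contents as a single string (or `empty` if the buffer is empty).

Answer: jorjoqdo

Derivation:
After op 1 (insert('j')): buffer="jrjqdo" (len 6), cursors c1@1 c2@3, authorship 1.2...
After op 2 (insert('o')): buffer="jorjoqdo" (len 8), cursors c1@2 c2@5, authorship 11.22...
After op 3 (move_left): buffer="jorjoqdo" (len 8), cursors c1@1 c2@4, authorship 11.22...
After op 4 (add_cursor(5)): buffer="jorjoqdo" (len 8), cursors c1@1 c2@4 c3@5, authorship 11.22...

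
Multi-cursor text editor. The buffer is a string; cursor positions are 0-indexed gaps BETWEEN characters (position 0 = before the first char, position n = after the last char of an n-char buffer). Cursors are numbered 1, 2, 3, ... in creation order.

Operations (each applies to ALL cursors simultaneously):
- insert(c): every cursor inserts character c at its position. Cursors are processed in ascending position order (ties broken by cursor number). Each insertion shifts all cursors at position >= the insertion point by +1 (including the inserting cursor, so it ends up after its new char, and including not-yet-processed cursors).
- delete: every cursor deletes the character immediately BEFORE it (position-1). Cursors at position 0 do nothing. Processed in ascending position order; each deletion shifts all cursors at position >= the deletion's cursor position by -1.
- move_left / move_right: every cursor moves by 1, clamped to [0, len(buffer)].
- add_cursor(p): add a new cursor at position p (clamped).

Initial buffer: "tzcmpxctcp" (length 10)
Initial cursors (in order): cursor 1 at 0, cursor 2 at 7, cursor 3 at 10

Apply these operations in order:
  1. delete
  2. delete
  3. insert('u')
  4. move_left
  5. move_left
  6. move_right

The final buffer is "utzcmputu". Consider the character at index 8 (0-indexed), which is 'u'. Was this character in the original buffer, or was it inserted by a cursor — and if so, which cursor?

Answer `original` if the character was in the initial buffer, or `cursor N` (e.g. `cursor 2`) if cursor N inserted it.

After op 1 (delete): buffer="tzcmpxtc" (len 8), cursors c1@0 c2@6 c3@8, authorship ........
After op 2 (delete): buffer="tzcmpt" (len 6), cursors c1@0 c2@5 c3@6, authorship ......
After op 3 (insert('u')): buffer="utzcmputu" (len 9), cursors c1@1 c2@7 c3@9, authorship 1.....2.3
After op 4 (move_left): buffer="utzcmputu" (len 9), cursors c1@0 c2@6 c3@8, authorship 1.....2.3
After op 5 (move_left): buffer="utzcmputu" (len 9), cursors c1@0 c2@5 c3@7, authorship 1.....2.3
After op 6 (move_right): buffer="utzcmputu" (len 9), cursors c1@1 c2@6 c3@8, authorship 1.....2.3
Authorship (.=original, N=cursor N): 1 . . . . . 2 . 3
Index 8: author = 3

Answer: cursor 3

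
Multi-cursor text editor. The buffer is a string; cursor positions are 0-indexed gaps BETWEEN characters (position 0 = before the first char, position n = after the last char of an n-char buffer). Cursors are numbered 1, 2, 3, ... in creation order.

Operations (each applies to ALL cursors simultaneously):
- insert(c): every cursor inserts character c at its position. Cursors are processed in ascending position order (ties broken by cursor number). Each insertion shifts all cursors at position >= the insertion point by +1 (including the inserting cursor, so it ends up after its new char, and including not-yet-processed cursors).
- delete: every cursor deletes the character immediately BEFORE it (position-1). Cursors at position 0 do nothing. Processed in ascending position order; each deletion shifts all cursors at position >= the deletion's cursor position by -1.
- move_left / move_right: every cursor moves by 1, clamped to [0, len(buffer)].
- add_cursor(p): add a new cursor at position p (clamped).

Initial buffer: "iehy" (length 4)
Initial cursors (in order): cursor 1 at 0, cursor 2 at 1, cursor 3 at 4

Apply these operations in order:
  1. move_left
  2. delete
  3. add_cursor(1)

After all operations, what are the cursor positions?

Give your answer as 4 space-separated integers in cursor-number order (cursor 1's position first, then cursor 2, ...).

Answer: 0 0 2 1

Derivation:
After op 1 (move_left): buffer="iehy" (len 4), cursors c1@0 c2@0 c3@3, authorship ....
After op 2 (delete): buffer="iey" (len 3), cursors c1@0 c2@0 c3@2, authorship ...
After op 3 (add_cursor(1)): buffer="iey" (len 3), cursors c1@0 c2@0 c4@1 c3@2, authorship ...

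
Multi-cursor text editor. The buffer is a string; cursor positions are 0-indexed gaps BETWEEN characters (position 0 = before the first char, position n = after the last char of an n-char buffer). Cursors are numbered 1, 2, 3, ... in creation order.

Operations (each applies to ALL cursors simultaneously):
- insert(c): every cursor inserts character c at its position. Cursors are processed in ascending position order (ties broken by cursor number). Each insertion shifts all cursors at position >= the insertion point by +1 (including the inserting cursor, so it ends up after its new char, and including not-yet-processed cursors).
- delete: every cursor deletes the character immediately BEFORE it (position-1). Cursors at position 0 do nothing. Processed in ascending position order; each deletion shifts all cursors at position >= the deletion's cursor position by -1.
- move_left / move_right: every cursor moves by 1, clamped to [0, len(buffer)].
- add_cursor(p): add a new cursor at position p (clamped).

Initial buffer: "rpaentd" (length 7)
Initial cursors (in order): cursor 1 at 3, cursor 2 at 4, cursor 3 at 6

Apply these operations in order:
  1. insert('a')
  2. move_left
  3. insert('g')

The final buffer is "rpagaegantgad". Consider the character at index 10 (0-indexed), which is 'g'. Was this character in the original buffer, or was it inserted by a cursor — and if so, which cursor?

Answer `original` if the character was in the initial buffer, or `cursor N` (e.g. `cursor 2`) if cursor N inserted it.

After op 1 (insert('a')): buffer="rpaaeantad" (len 10), cursors c1@4 c2@6 c3@9, authorship ...1.2..3.
After op 2 (move_left): buffer="rpaaeantad" (len 10), cursors c1@3 c2@5 c3@8, authorship ...1.2..3.
After op 3 (insert('g')): buffer="rpagaegantgad" (len 13), cursors c1@4 c2@7 c3@11, authorship ...11.22..33.
Authorship (.=original, N=cursor N): . . . 1 1 . 2 2 . . 3 3 .
Index 10: author = 3

Answer: cursor 3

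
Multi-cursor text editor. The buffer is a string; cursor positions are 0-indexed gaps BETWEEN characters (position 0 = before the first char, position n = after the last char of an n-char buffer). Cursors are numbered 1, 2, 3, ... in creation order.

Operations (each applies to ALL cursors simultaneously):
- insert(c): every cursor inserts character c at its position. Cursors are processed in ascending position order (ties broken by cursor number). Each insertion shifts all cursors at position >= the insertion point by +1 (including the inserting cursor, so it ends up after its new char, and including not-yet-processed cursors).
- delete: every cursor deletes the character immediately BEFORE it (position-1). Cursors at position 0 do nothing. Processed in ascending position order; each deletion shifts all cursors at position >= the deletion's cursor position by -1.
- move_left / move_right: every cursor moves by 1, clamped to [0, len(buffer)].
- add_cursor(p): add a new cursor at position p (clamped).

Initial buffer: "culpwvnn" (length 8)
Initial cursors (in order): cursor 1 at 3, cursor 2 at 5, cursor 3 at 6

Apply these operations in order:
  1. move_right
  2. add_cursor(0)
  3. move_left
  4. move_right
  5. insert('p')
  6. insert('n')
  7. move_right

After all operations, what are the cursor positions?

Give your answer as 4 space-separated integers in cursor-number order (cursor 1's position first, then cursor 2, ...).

After op 1 (move_right): buffer="culpwvnn" (len 8), cursors c1@4 c2@6 c3@7, authorship ........
After op 2 (add_cursor(0)): buffer="culpwvnn" (len 8), cursors c4@0 c1@4 c2@6 c3@7, authorship ........
After op 3 (move_left): buffer="culpwvnn" (len 8), cursors c4@0 c1@3 c2@5 c3@6, authorship ........
After op 4 (move_right): buffer="culpwvnn" (len 8), cursors c4@1 c1@4 c2@6 c3@7, authorship ........
After op 5 (insert('p')): buffer="cpulppwvpnpn" (len 12), cursors c4@2 c1@6 c2@9 c3@11, authorship .4...1..2.3.
After op 6 (insert('n')): buffer="cpnulppnwvpnnpnn" (len 16), cursors c4@3 c1@8 c2@12 c3@15, authorship .44...11..22.33.
After op 7 (move_right): buffer="cpnulppnwvpnnpnn" (len 16), cursors c4@4 c1@9 c2@13 c3@16, authorship .44...11..22.33.

Answer: 9 13 16 4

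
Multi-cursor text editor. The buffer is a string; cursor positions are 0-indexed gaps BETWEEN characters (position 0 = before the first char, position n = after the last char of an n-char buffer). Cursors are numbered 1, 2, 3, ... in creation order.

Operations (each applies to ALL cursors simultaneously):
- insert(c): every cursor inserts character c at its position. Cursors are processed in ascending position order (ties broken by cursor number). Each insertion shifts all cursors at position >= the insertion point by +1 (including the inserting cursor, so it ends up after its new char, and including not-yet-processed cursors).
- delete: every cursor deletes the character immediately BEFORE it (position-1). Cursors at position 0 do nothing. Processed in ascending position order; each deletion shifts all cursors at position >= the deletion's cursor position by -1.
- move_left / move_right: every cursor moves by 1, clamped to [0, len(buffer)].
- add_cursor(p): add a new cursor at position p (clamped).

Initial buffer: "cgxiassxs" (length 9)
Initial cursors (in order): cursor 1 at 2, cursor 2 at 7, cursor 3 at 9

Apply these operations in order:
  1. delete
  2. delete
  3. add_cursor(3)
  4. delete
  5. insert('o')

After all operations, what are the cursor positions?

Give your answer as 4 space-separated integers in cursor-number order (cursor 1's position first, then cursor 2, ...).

After op 1 (delete): buffer="cxiasx" (len 6), cursors c1@1 c2@5 c3@6, authorship ......
After op 2 (delete): buffer="xia" (len 3), cursors c1@0 c2@3 c3@3, authorship ...
After op 3 (add_cursor(3)): buffer="xia" (len 3), cursors c1@0 c2@3 c3@3 c4@3, authorship ...
After op 4 (delete): buffer="" (len 0), cursors c1@0 c2@0 c3@0 c4@0, authorship 
After op 5 (insert('o')): buffer="oooo" (len 4), cursors c1@4 c2@4 c3@4 c4@4, authorship 1234

Answer: 4 4 4 4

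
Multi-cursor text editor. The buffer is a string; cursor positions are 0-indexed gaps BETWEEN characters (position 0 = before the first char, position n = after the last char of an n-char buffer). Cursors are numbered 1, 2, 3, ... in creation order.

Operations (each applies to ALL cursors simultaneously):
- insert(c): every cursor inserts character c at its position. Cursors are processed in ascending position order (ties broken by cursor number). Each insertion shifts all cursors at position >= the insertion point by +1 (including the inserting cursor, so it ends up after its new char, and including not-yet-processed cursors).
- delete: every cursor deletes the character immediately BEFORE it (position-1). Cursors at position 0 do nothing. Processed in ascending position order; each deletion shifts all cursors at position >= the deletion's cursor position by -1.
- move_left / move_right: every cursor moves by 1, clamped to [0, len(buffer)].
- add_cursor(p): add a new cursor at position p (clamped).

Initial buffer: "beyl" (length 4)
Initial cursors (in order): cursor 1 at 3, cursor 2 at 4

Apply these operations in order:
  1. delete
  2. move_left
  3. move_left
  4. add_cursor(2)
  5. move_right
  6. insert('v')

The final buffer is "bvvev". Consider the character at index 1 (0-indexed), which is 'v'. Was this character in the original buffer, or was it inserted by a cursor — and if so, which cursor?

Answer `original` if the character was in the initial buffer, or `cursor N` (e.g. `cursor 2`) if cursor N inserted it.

Answer: cursor 1

Derivation:
After op 1 (delete): buffer="be" (len 2), cursors c1@2 c2@2, authorship ..
After op 2 (move_left): buffer="be" (len 2), cursors c1@1 c2@1, authorship ..
After op 3 (move_left): buffer="be" (len 2), cursors c1@0 c2@0, authorship ..
After op 4 (add_cursor(2)): buffer="be" (len 2), cursors c1@0 c2@0 c3@2, authorship ..
After op 5 (move_right): buffer="be" (len 2), cursors c1@1 c2@1 c3@2, authorship ..
After op 6 (insert('v')): buffer="bvvev" (len 5), cursors c1@3 c2@3 c3@5, authorship .12.3
Authorship (.=original, N=cursor N): . 1 2 . 3
Index 1: author = 1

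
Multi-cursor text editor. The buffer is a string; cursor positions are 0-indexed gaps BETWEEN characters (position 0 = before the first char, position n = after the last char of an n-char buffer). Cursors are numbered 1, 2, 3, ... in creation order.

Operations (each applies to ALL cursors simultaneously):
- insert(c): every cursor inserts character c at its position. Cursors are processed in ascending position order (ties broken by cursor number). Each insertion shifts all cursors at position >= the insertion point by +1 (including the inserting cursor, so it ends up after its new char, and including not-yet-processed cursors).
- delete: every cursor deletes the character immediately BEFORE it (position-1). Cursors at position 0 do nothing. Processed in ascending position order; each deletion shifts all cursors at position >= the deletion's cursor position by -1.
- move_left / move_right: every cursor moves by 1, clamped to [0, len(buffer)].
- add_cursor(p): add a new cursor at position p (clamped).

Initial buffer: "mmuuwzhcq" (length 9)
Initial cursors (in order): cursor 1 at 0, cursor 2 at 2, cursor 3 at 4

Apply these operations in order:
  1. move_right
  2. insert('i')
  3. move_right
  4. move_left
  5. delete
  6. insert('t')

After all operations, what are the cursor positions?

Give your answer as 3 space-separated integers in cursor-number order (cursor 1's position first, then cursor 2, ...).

Answer: 2 5 8

Derivation:
After op 1 (move_right): buffer="mmuuwzhcq" (len 9), cursors c1@1 c2@3 c3@5, authorship .........
After op 2 (insert('i')): buffer="mimuiuwizhcq" (len 12), cursors c1@2 c2@5 c3@8, authorship .1..2..3....
After op 3 (move_right): buffer="mimuiuwizhcq" (len 12), cursors c1@3 c2@6 c3@9, authorship .1..2..3....
After op 4 (move_left): buffer="mimuiuwizhcq" (len 12), cursors c1@2 c2@5 c3@8, authorship .1..2..3....
After op 5 (delete): buffer="mmuuwzhcq" (len 9), cursors c1@1 c2@3 c3@5, authorship .........
After op 6 (insert('t')): buffer="mtmutuwtzhcq" (len 12), cursors c1@2 c2@5 c3@8, authorship .1..2..3....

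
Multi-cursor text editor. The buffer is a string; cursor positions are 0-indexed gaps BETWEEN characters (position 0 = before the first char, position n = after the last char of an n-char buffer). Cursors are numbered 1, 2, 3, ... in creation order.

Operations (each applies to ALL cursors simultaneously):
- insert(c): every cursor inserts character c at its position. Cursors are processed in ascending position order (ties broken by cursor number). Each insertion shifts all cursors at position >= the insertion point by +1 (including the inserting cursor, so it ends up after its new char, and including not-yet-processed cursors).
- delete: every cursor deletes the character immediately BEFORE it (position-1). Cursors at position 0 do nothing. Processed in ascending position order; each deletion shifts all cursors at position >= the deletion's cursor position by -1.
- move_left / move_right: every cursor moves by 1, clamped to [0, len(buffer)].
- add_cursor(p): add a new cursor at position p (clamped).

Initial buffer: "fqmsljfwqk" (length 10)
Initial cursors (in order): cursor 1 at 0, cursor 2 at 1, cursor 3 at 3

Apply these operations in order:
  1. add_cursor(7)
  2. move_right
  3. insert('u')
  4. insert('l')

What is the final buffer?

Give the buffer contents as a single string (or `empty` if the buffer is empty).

After op 1 (add_cursor(7)): buffer="fqmsljfwqk" (len 10), cursors c1@0 c2@1 c3@3 c4@7, authorship ..........
After op 2 (move_right): buffer="fqmsljfwqk" (len 10), cursors c1@1 c2@2 c3@4 c4@8, authorship ..........
After op 3 (insert('u')): buffer="fuqumsuljfwuqk" (len 14), cursors c1@2 c2@4 c3@7 c4@12, authorship .1.2..3....4..
After op 4 (insert('l')): buffer="fulqulmsulljfwulqk" (len 18), cursors c1@3 c2@6 c3@10 c4@16, authorship .11.22..33....44..

Answer: fulqulmsulljfwulqk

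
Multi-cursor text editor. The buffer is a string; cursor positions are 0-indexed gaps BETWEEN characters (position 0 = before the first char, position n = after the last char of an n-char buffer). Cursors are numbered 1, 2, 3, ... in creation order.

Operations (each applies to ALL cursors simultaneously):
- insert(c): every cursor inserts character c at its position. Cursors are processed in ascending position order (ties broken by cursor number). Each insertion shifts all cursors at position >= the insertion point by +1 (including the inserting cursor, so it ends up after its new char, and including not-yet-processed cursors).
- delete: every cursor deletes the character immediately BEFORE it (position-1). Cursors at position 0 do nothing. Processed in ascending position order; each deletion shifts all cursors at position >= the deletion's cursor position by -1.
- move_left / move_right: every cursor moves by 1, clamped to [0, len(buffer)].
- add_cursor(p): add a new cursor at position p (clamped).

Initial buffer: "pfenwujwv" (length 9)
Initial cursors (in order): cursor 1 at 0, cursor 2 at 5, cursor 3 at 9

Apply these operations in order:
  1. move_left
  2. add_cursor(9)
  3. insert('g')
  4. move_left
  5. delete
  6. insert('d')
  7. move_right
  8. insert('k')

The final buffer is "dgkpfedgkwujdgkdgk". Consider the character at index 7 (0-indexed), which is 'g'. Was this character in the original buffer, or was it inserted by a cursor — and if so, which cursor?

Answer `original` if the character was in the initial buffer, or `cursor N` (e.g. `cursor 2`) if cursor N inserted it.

Answer: cursor 2

Derivation:
After op 1 (move_left): buffer="pfenwujwv" (len 9), cursors c1@0 c2@4 c3@8, authorship .........
After op 2 (add_cursor(9)): buffer="pfenwujwv" (len 9), cursors c1@0 c2@4 c3@8 c4@9, authorship .........
After op 3 (insert('g')): buffer="gpfengwujwgvg" (len 13), cursors c1@1 c2@6 c3@11 c4@13, authorship 1....2....3.4
After op 4 (move_left): buffer="gpfengwujwgvg" (len 13), cursors c1@0 c2@5 c3@10 c4@12, authorship 1....2....3.4
After op 5 (delete): buffer="gpfegwujgg" (len 10), cursors c1@0 c2@4 c3@8 c4@9, authorship 1...2...34
After op 6 (insert('d')): buffer="dgpfedgwujdgdg" (len 14), cursors c1@1 c2@6 c3@11 c4@13, authorship 11...22...3344
After op 7 (move_right): buffer="dgpfedgwujdgdg" (len 14), cursors c1@2 c2@7 c3@12 c4@14, authorship 11...22...3344
After op 8 (insert('k')): buffer="dgkpfedgkwujdgkdgk" (len 18), cursors c1@3 c2@9 c3@15 c4@18, authorship 111...222...333444
Authorship (.=original, N=cursor N): 1 1 1 . . . 2 2 2 . . . 3 3 3 4 4 4
Index 7: author = 2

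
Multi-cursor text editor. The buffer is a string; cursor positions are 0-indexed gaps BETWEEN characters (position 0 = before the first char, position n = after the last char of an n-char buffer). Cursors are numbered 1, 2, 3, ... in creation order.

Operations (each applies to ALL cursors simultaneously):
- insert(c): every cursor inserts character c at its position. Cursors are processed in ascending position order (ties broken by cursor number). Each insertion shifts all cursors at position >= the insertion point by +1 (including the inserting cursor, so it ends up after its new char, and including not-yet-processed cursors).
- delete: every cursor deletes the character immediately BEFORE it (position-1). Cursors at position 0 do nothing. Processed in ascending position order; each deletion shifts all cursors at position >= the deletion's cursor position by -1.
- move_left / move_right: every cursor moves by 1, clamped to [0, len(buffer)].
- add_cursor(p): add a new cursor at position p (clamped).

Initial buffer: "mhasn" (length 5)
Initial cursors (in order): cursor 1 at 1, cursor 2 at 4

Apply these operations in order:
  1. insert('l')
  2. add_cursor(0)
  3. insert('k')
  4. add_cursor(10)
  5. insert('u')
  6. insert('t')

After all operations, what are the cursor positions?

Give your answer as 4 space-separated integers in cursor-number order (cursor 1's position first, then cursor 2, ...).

Answer: 8 15 3 18

Derivation:
After op 1 (insert('l')): buffer="mlhasln" (len 7), cursors c1@2 c2@6, authorship .1...2.
After op 2 (add_cursor(0)): buffer="mlhasln" (len 7), cursors c3@0 c1@2 c2@6, authorship .1...2.
After op 3 (insert('k')): buffer="kmlkhaslkn" (len 10), cursors c3@1 c1@4 c2@9, authorship 3.11...22.
After op 4 (add_cursor(10)): buffer="kmlkhaslkn" (len 10), cursors c3@1 c1@4 c2@9 c4@10, authorship 3.11...22.
After op 5 (insert('u')): buffer="kumlkuhaslkunu" (len 14), cursors c3@2 c1@6 c2@12 c4@14, authorship 33.111...222.4
After op 6 (insert('t')): buffer="kutmlkuthaslkutnut" (len 18), cursors c3@3 c1@8 c2@15 c4@18, authorship 333.1111...2222.44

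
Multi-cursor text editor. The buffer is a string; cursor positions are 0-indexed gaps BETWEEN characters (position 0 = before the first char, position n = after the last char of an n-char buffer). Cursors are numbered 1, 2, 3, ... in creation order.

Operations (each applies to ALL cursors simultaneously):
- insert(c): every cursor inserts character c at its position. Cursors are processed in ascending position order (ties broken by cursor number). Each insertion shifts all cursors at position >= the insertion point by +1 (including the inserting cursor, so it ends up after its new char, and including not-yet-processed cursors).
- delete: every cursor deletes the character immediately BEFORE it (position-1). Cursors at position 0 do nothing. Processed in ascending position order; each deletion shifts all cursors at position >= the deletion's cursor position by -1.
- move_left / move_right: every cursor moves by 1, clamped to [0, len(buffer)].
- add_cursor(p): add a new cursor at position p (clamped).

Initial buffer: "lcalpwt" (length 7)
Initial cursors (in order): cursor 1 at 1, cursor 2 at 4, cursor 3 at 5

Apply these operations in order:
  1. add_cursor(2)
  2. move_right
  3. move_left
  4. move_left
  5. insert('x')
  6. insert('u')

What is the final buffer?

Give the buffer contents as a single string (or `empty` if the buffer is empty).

Answer: xulxucaxulxupwt

Derivation:
After op 1 (add_cursor(2)): buffer="lcalpwt" (len 7), cursors c1@1 c4@2 c2@4 c3@5, authorship .......
After op 2 (move_right): buffer="lcalpwt" (len 7), cursors c1@2 c4@3 c2@5 c3@6, authorship .......
After op 3 (move_left): buffer="lcalpwt" (len 7), cursors c1@1 c4@2 c2@4 c3@5, authorship .......
After op 4 (move_left): buffer="lcalpwt" (len 7), cursors c1@0 c4@1 c2@3 c3@4, authorship .......
After op 5 (insert('x')): buffer="xlxcaxlxpwt" (len 11), cursors c1@1 c4@3 c2@6 c3@8, authorship 1.4..2.3...
After op 6 (insert('u')): buffer="xulxucaxulxupwt" (len 15), cursors c1@2 c4@5 c2@9 c3@12, authorship 11.44..22.33...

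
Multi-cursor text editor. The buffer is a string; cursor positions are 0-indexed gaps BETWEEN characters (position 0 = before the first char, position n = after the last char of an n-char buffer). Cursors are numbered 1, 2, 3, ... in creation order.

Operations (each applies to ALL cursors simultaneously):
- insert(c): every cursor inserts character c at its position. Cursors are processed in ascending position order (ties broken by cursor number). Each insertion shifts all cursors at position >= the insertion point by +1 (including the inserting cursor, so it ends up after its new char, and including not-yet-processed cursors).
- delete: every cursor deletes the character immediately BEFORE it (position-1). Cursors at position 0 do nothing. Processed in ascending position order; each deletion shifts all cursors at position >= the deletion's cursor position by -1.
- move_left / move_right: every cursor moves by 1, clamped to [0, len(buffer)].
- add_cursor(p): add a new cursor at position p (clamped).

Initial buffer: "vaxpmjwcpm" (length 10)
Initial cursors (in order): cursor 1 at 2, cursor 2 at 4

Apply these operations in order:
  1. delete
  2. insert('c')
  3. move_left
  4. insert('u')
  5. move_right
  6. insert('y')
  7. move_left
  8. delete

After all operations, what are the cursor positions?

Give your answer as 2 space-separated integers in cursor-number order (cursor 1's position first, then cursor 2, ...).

After op 1 (delete): buffer="vxmjwcpm" (len 8), cursors c1@1 c2@2, authorship ........
After op 2 (insert('c')): buffer="vcxcmjwcpm" (len 10), cursors c1@2 c2@4, authorship .1.2......
After op 3 (move_left): buffer="vcxcmjwcpm" (len 10), cursors c1@1 c2@3, authorship .1.2......
After op 4 (insert('u')): buffer="vucxucmjwcpm" (len 12), cursors c1@2 c2@5, authorship .11.22......
After op 5 (move_right): buffer="vucxucmjwcpm" (len 12), cursors c1@3 c2@6, authorship .11.22......
After op 6 (insert('y')): buffer="vucyxucymjwcpm" (len 14), cursors c1@4 c2@8, authorship .111.222......
After op 7 (move_left): buffer="vucyxucymjwcpm" (len 14), cursors c1@3 c2@7, authorship .111.222......
After op 8 (delete): buffer="vuyxuymjwcpm" (len 12), cursors c1@2 c2@5, authorship .11.22......

Answer: 2 5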